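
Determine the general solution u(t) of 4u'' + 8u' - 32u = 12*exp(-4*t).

Divide through by 4: u'' + 2u' - 8u = 3*exp(-4*t).
Characteristic equation r² + 2r - 8 = 0 factors as (r + 4)(r - 2) = 0, so r = -4, 2.
Hence u_h = C1*exp(-4*t) + C2*exp(2*t).
Since exp(-4*t) solves the homogeneous equation (r = -4 is a root of multiplicity 1), multiply the trial by t. Try u_p = A*t*exp(-4*t). Substituting into the equation and dividing by exp(-4*t) gives A = -1/2, so u_p = -t*exp(-4*t)/2.

u = C1*exp(-4*t) + C2*exp(2*t) - t*exp(-4*t)/2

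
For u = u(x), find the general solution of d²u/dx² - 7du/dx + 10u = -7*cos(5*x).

Characteristic equation r² - 7r + 10 = 0 factors as (r - 5)(r - 2) = 0, so r = 5, 2.
Hence u_h = C1*exp(5*x) + C2*exp(2*x).
Try u_p = A*cos(5*x) + B*sin(5*x). Substituting and equating the coefficients of cos(5x) and sin(5x) gives A = 21/290, B = 49/290, so u_p = 21*cos(5*x)/290 + 49*sin(5*x)/290.

u = 21*cos(5*x)/290 + 49*sin(5*x)/290 + C1*exp(5*x) + C2*exp(2*x)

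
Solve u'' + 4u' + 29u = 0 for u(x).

u = C1*cos(5*x)*exp(-2*x) + C2*exp(-2*x)*sin(5*x)

Characteristic equation r² + 4r + 29 = 0 has discriminant (4)² - 4·(29) = -100 < 0, so r = -2 ± 5i.
Hence u_h = C1*cos(5*x)*exp(-2*x) + C2*exp(-2*x)*sin(5*x).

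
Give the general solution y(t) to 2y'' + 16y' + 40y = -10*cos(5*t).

Divide through by 2: y'' + 8y' + 20y = -5*cos(5*t).
Characteristic equation r² + 8r + 20 = 0 has discriminant (8)² - 4·(20) = -16 < 0, so r = -4 ± 2i.
Hence y_h = C1*cos(2*t)*exp(-4*t) + C2*exp(-4*t)*sin(2*t).
Try y_p = A*cos(5*t) + B*sin(5*t). Substituting and equating the coefficients of cos(5t) and sin(5t) gives A = 1/65, B = -8/65, so y_p = -8*sin(5*t)/65 + cos(5*t)/65.

y = -8*sin(5*t)/65 + cos(5*t)/65 + C1*cos(2*t)*exp(-4*t) + C2*exp(-4*t)*sin(2*t)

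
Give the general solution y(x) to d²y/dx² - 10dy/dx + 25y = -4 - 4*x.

y = -28/125 - 4*x/25 + C1*exp(5*x) + C2*x*exp(5*x)

Characteristic equation r² - 10r + 25 = 0 has discriminant (-10)² - 4·(25) = 0, so r = 5 is a repeated root.
Hence y_h = (C1 + C2*x)*exp(5*x).
For the particular solution try y_p = A0 + A1*x. Substituting and matching coefficients of each power of x gives A0 = -28/125, A1 = -4/25, so y_p = -28/125 - 4*x/25.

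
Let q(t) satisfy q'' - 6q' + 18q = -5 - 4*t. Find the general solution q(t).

q = -19/54 - 2*t/9 + C1*cos(3*t)*exp(3*t) + C2*exp(3*t)*sin(3*t)

Characteristic equation r² - 6r + 18 = 0 has discriminant (-6)² - 4·(18) = -36 < 0, so r = 3 ± 3i.
Hence q_h = C1*cos(3*t)*exp(3*t) + C2*exp(3*t)*sin(3*t).
For the particular solution try q_p = A0 + A1*t. Substituting and matching coefficients of each power of t gives A0 = -19/54, A1 = -2/9, so q_p = -19/54 - 2*t/9.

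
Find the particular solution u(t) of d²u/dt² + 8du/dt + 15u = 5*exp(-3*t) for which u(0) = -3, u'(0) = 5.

Characteristic equation r² + 8r + 15 = 0 factors as (r + 3)(r + 5) = 0, so r = -3, -5.
Hence u_h = C1*exp(-3*t) + C2*exp(-5*t).
Since exp(-3*t) solves the homogeneous equation (r = -3 is a root of multiplicity 1), multiply the trial by t. Try u_p = A*t*exp(-3*t). Substituting into the equation and dividing by exp(-3*t) gives A = 5/2, so u_p = 5*t*exp(-3*t)/2.
General solution: u = C1*exp(-3*t) + C2*exp(-5*t) + 5*t*exp(-3*t)/2.
Apply the initial conditions: u(0) = C1 + C2 = -3 and u'(0) = 5/2 - 5*C2 - 3*C1 = 5. Solving gives C1 = -25/4, C2 = 13/4.

u = -25*exp(-3*t)/4 + 13*exp(-5*t)/4 + 5*t*exp(-3*t)/2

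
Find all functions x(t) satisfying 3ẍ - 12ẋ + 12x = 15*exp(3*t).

Divide through by 3: x'' - 4x' + 4x = 5*exp(3*t).
Characteristic equation r² - 4r + 4 = 0 has discriminant (-4)² - 4·(4) = 0, so r = 2 is a repeated root.
Hence x_h = (C1 + C2*t)*exp(2*t).
Try x_p = A*exp(3*t). Substituting into the equation and dividing by exp(3*t) gives A = 5, so x_p = 5*exp(3*t).

x = 5*exp(3*t) + C1*exp(2*t) + C2*t*exp(2*t)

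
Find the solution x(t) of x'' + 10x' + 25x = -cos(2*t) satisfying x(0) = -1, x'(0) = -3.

x = -820*exp(-5*t)/841 - 21*cos(2*t)/841 - 20*sin(2*t)/841 - 227*t*exp(-5*t)/29

Characteristic equation r² + 10r + 25 = 0 has discriminant (10)² - 4·(25) = 0, so r = -5 is a repeated root.
Hence x_h = (C1 + C2*t)*exp(-5*t).
Try x_p = A*cos(2*t) + B*sin(2*t). Substituting and equating the coefficients of cos(2t) and sin(2t) gives A = -21/841, B = -20/841, so x_p = -21*cos(2*t)/841 - 20*sin(2*t)/841.
General solution: x = -21*cos(2*t)/841 - 20*sin(2*t)/841 + C1*exp(-5*t) + C2*t*exp(-5*t).
Apply the initial conditions: x(0) = -21/841 + C1 = -1 and x'(0) = -40/841 + C2 - 5*C1 = -3. Solving gives C1 = -820/841, C2 = -227/29.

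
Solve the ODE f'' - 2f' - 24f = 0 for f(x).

f = C1*exp(6*x) + C2*exp(-4*x)

Characteristic equation r² - 2r - 24 = 0 factors as (r - 6)(r + 4) = 0, so r = 6, -4.
Hence f_h = C1*exp(6*x) + C2*exp(-4*x).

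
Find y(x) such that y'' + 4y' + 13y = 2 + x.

y = 22/169 + x/13 + C1*cos(3*x)*exp(-2*x) + C2*exp(-2*x)*sin(3*x)

Characteristic equation r² + 4r + 13 = 0 has discriminant (4)² - 4·(13) = -36 < 0, so r = -2 ± 3i.
Hence y_h = C1*cos(3*x)*exp(-2*x) + C2*exp(-2*x)*sin(3*x).
For the particular solution try y_p = A0 + A1*x. Substituting and matching coefficients of each power of x gives A0 = 22/169, A1 = 1/13, so y_p = 22/169 + x/13.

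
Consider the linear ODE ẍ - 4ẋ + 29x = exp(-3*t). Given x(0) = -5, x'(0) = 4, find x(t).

x = exp(-3*t)/50 - 251*cos(5*t)*exp(2*t)/50 + 141*exp(2*t)*sin(5*t)/50

Characteristic equation r² - 4r + 29 = 0 has discriminant (-4)² - 4·(29) = -100 < 0, so r = 2 ± 5i.
Hence x_h = C1*cos(5*t)*exp(2*t) + C2*exp(2*t)*sin(5*t).
Try x_p = A*exp(-3*t). Substituting into the equation and dividing by exp(-3*t) gives A = 1/50, so x_p = exp(-3*t)/50.
General solution: x = exp(-3*t)/50 + C1*cos(5*t)*exp(2*t) + C2*exp(2*t)*sin(5*t).
Apply the initial conditions: x(0) = 1/50 + C1 = -5 and x'(0) = -3/50 + 2*C1 + 5*C2 = 4. Solving gives C1 = -251/50, C2 = 141/50.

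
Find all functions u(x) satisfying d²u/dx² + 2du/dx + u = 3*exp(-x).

Characteristic equation r² + 2r + 1 = 0 has discriminant (2)² - 4·(1) = 0, so r = -1 is a repeated root.
Hence u_h = (C1 + C2*x)*exp(-x).
Since exp(-x) solves the homogeneous equation (r = -1 is a root of multiplicity 2), multiply the trial by x^2. Try u_p = A*x^2*exp(-x). Substituting into the equation and dividing by exp(-x) gives A = 3/2, so u_p = 3*x^2*exp(-x)/2.

u = C1*exp(-x) + 3*x**2*exp(-x)/2 + C2*x*exp(-x)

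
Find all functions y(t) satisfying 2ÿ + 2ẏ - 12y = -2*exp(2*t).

Divide through by 2: y'' + y' - 6y = -exp(2*t).
Characteristic equation r² + r - 6 = 0 factors as (r + 3)(r - 2) = 0, so r = -3, 2.
Hence y_h = C1*exp(-3*t) + C2*exp(2*t).
Since exp(2*t) solves the homogeneous equation (r = 2 is a root of multiplicity 1), multiply the trial by t. Try y_p = A*t*exp(2*t). Substituting into the equation and dividing by exp(2*t) gives A = -1/5, so y_p = -t*exp(2*t)/5.

y = C1*exp(-3*t) + C2*exp(2*t) - t*exp(2*t)/5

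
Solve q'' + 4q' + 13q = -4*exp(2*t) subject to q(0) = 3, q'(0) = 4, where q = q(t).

Characteristic equation r² + 4r + 13 = 0 has discriminant (4)² - 4·(13) = -36 < 0, so r = -2 ± 3i.
Hence q_h = C1*cos(3*t)*exp(-2*t) + C2*exp(-2*t)*sin(3*t).
Try q_p = A*exp(2*t). Substituting into the equation and dividing by exp(2*t) gives A = -4/25, so q_p = -4*exp(2*t)/25.
General solution: q = -4*exp(2*t)/25 + C1*cos(3*t)*exp(-2*t) + C2*exp(-2*t)*sin(3*t).
Apply the initial conditions: q(0) = -4/25 + C1 = 3 and q'(0) = -8/25 - 2*C1 + 3*C2 = 4. Solving gives C1 = 79/25, C2 = 266/75.

q = -4*exp(2*t)/25 + 79*cos(3*t)*exp(-2*t)/25 + 266*exp(-2*t)*sin(3*t)/75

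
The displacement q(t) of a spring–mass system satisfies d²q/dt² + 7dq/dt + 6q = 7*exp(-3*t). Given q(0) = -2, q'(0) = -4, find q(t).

q = -7*exp(-3*t)/6 - 5*exp(-t)/2 + 5*exp(-6*t)/3

Characteristic equation r² + 7r + 6 = 0 factors as (r + 1)(r + 6) = 0, so r = -1, -6.
Hence q_h = C1*exp(-t) + C2*exp(-6*t).
Try q_p = A*exp(-3*t). Substituting into the equation and dividing by exp(-3*t) gives A = -7/6, so q_p = -7*exp(-3*t)/6.
General solution: q = -7*exp(-3*t)/6 + C1*exp(-t) + C2*exp(-6*t).
Apply the initial conditions: q(0) = -7/6 + C1 + C2 = -2 and q'(0) = 7/2 - C1 - 6*C2 = -4. Solving gives C1 = -5/2, C2 = 5/3.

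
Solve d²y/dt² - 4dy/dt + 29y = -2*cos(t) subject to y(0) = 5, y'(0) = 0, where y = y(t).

y = -7*cos(t)/100 + sin(t)/100 - 203*exp(2*t)*sin(5*t)/100 + 507*cos(5*t)*exp(2*t)/100

Characteristic equation r² - 4r + 29 = 0 has discriminant (-4)² - 4·(29) = -100 < 0, so r = 2 ± 5i.
Hence y_h = C1*cos(5*t)*exp(2*t) + C2*exp(2*t)*sin(5*t).
Try y_p = A*cos(t) + B*sin(t). Substituting and equating the coefficients of cos(t) and sin(t) gives A = -7/100, B = 1/100, so y_p = -7*cos(t)/100 + sin(t)/100.
General solution: y = -7*cos(t)/100 + sin(t)/100 + C1*cos(5*t)*exp(2*t) + C2*exp(2*t)*sin(5*t).
Apply the initial conditions: y(0) = -7/100 + C1 = 5 and y'(0) = 1/100 + 2*C1 + 5*C2 = 0. Solving gives C1 = 507/100, C2 = -203/100.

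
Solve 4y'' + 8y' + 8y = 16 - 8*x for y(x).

Divide through by 4: y'' + 2y' + 2y = 4 - 2*x.
Characteristic equation r² + 2r + 2 = 0 has discriminant (2)² - 4·(2) = -4 < 0, so r = -1 ± i.
Hence y_h = C1*cos(x)*exp(-x) + C2*exp(-x)*sin(x).
For the particular solution try y_p = A0 + A1*x. Substituting and matching coefficients of each power of x gives A0 = 3, A1 = -1, so y_p = 3 - x.

y = 3 - x + C1*cos(x)*exp(-x) + C2*exp(-x)*sin(x)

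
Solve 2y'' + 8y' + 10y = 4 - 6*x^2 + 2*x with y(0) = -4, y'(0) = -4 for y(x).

Divide through by 2: y'' + 4y' + 5y = 2 + x - 3*x^2.
Characteristic equation r² + 4r + 5 = 0 has discriminant (4)² - 4·(5) = -4 < 0, so r = -2 ± i.
Hence y_h = C1*cos(x)*exp(-2*x) + C2*exp(-2*x)*sin(x).
For the particular solution try y_p = A0 + A1*x + A2*x^2. Substituting and matching coefficients of each power of x gives A0 = -36/125, A1 = 29/25, A2 = -3/5, so y_p = -36/125 - 3*x^2/5 + 29*x/25.
General solution: y = -36/125 - 3*x^2/5 + 29*x/25 + C1*cos(x)*exp(-2*x) + C2*exp(-2*x)*sin(x).
Apply the initial conditions: y(0) = -36/125 + C1 = -4 and y'(0) = 29/25 + C2 - 2*C1 = -4. Solving gives C1 = -464/125, C2 = -1573/125.

y = -36/125 - 3*x**2/5 + 29*x/25 - 1573*exp(-2*x)*sin(x)/125 - 464*cos(x)*exp(-2*x)/125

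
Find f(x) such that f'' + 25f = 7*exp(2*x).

Characteristic equation r² + 25 = 0 has discriminant (0)² - 4·(25) = -100 < 0, so r = ± 5i.
Hence f_h = C1*cos(5*x) + C2*sin(5*x).
Try f_p = A*exp(2*x). Substituting into the equation and dividing by exp(2*x) gives A = 7/29, so f_p = 7*exp(2*x)/29.

f = 7*exp(2*x)/29 + C1*cos(5*x) + C2*sin(5*x)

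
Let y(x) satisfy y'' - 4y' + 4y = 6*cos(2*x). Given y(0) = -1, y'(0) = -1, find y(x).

Characteristic equation r² - 4r + 4 = 0 has discriminant (-4)² - 4·(4) = 0, so r = 2 is a repeated root.
Hence y_h = (C1 + C2*x)*exp(2*x).
Try y_p = A*cos(2*x) + B*sin(2*x). Substituting and equating the coefficients of cos(2x) and sin(2x) gives A = 0, B = -3/4, so y_p = -3*sin(2*x)/4.
General solution: y = -3*sin(2*x)/4 + C1*exp(2*x) + C2*x*exp(2*x).
Apply the initial conditions: y(0) = C1 = -1 and y'(0) = -3/2 + C2 + 2*C1 = -1. Solving gives C1 = -1, C2 = 5/2.

y = -exp(2*x) - 3*sin(2*x)/4 + 5*x*exp(2*x)/2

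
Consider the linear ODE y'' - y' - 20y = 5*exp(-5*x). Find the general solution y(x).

y = exp(-5*x)/2 + C1*exp(5*x) + C2*exp(-4*x)

Characteristic equation r² - r - 20 = 0 factors as (r - 5)(r + 4) = 0, so r = 5, -4.
Hence y_h = C1*exp(5*x) + C2*exp(-4*x).
Try y_p = A*exp(-5*x). Substituting into the equation and dividing by exp(-5*x) gives A = 1/2, so y_p = exp(-5*x)/2.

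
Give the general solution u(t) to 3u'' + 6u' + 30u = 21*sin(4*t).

Divide through by 3: u'' + 2u' + 10u = 7*sin(4*t).
Characteristic equation r² + 2r + 10 = 0 has discriminant (2)² - 4·(10) = -36 < 0, so r = -1 ± 3i.
Hence u_h = C1*cos(3*t)*exp(-t) + C2*exp(-t)*sin(3*t).
Try u_p = A*cos(4*t) + B*sin(4*t). Substituting and equating the coefficients of cos(4t) and sin(4t) gives A = -14/25, B = -21/50, so u_p = -21*sin(4*t)/50 - 14*cos(4*t)/25.

u = -21*sin(4*t)/50 - 14*cos(4*t)/25 + C1*cos(3*t)*exp(-t) + C2*exp(-t)*sin(3*t)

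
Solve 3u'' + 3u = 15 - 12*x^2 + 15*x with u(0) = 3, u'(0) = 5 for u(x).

u = 13 - 10*cos(x) - 4*x**2 + 5*x

Divide through by 3: u'' + u = 5 - 4*x^2 + 5*x.
Characteristic equation r² + 1 = 0 has discriminant (0)² - 4·(1) = -4 < 0, so r = ± i.
Hence u_h = C1*cos(x) + C2*sin(x).
For the particular solution try u_p = A0 + A1*x + A2*x^2. Substituting and matching coefficients of each power of x gives A0 = 13, A1 = 5, A2 = -4, so u_p = 13 - 4*x^2 + 5*x.
General solution: u = 13 - 4*x^2 + 5*x + C1*cos(x) + C2*sin(x).
Apply the initial conditions: u(0) = 13 + C1 = 3 and u'(0) = 5 + C2 = 5. Solving gives C1 = -10, C2 = 0.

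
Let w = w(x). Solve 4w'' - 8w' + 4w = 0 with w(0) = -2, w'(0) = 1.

Divide through by 4: w'' - 2w' + w = 0.
Characteristic equation r² - 2r + 1 = 0 has discriminant (-2)² - 4·(1) = 0, so r = 1 is a repeated root.
Hence w_h = (C1 + C2*x)*exp(x).
Apply the initial conditions: w(0) = C1 = -2 and w'(0) = C1 + C2 = 1. Solving gives C1 = -2, C2 = 3.

w = -2*exp(x) + 3*x*exp(x)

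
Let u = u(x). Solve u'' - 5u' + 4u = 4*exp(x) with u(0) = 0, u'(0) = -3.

u = -5*exp(4*x)/9 + 5*exp(x)/9 - 4*x*exp(x)/3

Characteristic equation r² - 5r + 4 = 0 factors as (r - 1)(r - 4) = 0, so r = 1, 4.
Hence u_h = C1*exp(x) + C2*exp(4*x).
Since exp(x) solves the homogeneous equation (r = 1 is a root of multiplicity 1), multiply the trial by x. Try u_p = A*x*exp(x). Substituting into the equation and dividing by exp(x) gives A = -4/3, so u_p = -4*x*exp(x)/3.
General solution: u = C1*exp(x) + C2*exp(4*x) - 4*x*exp(x)/3.
Apply the initial conditions: u(0) = C1 + C2 = 0 and u'(0) = -4/3 + C1 + 4*C2 = -3. Solving gives C1 = 5/9, C2 = -5/9.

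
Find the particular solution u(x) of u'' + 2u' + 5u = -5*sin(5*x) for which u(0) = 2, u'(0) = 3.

u = sin(5*x)/5 + cos(5*x)/10 + 19*cos(2*x)*exp(-x)/10 + 39*exp(-x)*sin(2*x)/20

Characteristic equation r² + 2r + 5 = 0 has discriminant (2)² - 4·(5) = -16 < 0, so r = -1 ± 2i.
Hence u_h = C1*cos(2*x)*exp(-x) + C2*exp(-x)*sin(2*x).
Try u_p = A*cos(5*x) + B*sin(5*x). Substituting and equating the coefficients of cos(5x) and sin(5x) gives A = 1/10, B = 1/5, so u_p = sin(5*x)/5 + cos(5*x)/10.
General solution: u = sin(5*x)/5 + cos(5*x)/10 + C1*cos(2*x)*exp(-x) + C2*exp(-x)*sin(2*x).
Apply the initial conditions: u(0) = 1/10 + C1 = 2 and u'(0) = 1 - C1 + 2*C2 = 3. Solving gives C1 = 19/10, C2 = 39/20.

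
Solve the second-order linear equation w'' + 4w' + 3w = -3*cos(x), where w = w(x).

w = -3*sin(x)/5 - 3*cos(x)/10 + C1*exp(-3*x) + C2*exp(-x)

Characteristic equation r² + 4r + 3 = 0 factors as (r + 3)(r + 1) = 0, so r = -3, -1.
Hence w_h = C1*exp(-3*x) + C2*exp(-x).
Try w_p = A*cos(x) + B*sin(x). Substituting and equating the coefficients of cos(x) and sin(x) gives A = -3/10, B = -3/5, so w_p = -3*sin(x)/5 - 3*cos(x)/10.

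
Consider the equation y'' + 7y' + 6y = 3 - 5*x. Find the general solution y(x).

Characteristic equation r² + 7r + 6 = 0 factors as (r + 1)(r + 6) = 0, so r = -1, -6.
Hence y_h = C1*exp(-x) + C2*exp(-6*x).
For the particular solution try y_p = A0 + A1*x. Substituting and matching coefficients of each power of x gives A0 = 53/36, A1 = -5/6, so y_p = 53/36 - 5*x/6.

y = 53/36 - 5*x/6 + C1*exp(-x) + C2*exp(-6*x)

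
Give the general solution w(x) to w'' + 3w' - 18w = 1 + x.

w = -7/108 - x/18 + C1*exp(-6*x) + C2*exp(3*x)

Characteristic equation r² + 3r - 18 = 0 factors as (r + 6)(r - 3) = 0, so r = -6, 3.
Hence w_h = C1*exp(-6*x) + C2*exp(3*x).
For the particular solution try w_p = A0 + A1*x. Substituting and matching coefficients of each power of x gives A0 = -7/108, A1 = -1/18, so w_p = -7/108 - x/18.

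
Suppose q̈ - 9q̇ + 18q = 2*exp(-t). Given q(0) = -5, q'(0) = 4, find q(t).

q = -23*exp(3*t)/2 + exp(-t)/14 + 45*exp(6*t)/7

Characteristic equation r² - 9r + 18 = 0 factors as (r - 6)(r - 3) = 0, so r = 6, 3.
Hence q_h = C1*exp(6*t) + C2*exp(3*t).
Try q_p = A*exp(-t). Substituting into the equation and dividing by exp(-t) gives A = 1/14, so q_p = exp(-t)/14.
General solution: q = exp(-t)/14 + C1*exp(6*t) + C2*exp(3*t).
Apply the initial conditions: q(0) = 1/14 + C1 + C2 = -5 and q'(0) = -1/14 + 3*C2 + 6*C1 = 4. Solving gives C1 = 45/7, C2 = -23/2.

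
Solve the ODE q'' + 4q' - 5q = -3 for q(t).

q = 3/5 + C1*exp(-5*t) + C2*exp(t)

Characteristic equation r² + 4r - 5 = 0 factors as (r + 5)(r - 1) = 0, so r = -5, 1.
Hence q_h = C1*exp(-5*t) + C2*exp(t).
For the particular solution try q_p = A0. Substituting and matching coefficients of each power of t gives A0 = 3/5, so q_p = 3/5.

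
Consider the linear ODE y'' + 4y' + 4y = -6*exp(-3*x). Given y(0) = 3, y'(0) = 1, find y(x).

Characteristic equation r² + 4r + 4 = 0 has discriminant (4)² - 4·(4) = 0, so r = -2 is a repeated root.
Hence y_h = (C1 + C2*x)*exp(-2*x).
Try y_p = A*exp(-3*x). Substituting into the equation and dividing by exp(-3*x) gives A = -6, so y_p = -6*exp(-3*x).
General solution: y = -6*exp(-3*x) + C1*exp(-2*x) + C2*x*exp(-2*x).
Apply the initial conditions: y(0) = -6 + C1 = 3 and y'(0) = 18 + C2 - 2*C1 = 1. Solving gives C1 = 9, C2 = 1.

y = -6*exp(-3*x) + 9*exp(-2*x) + x*exp(-2*x)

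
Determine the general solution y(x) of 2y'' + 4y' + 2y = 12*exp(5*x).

y = exp(5*x)/6 + C1*exp(-x) + C2*x*exp(-x)

Divide through by 2: y'' + 2y' + y = 6*exp(5*x).
Characteristic equation r² + 2r + 1 = 0 has discriminant (2)² - 4·(1) = 0, so r = -1 is a repeated root.
Hence y_h = (C1 + C2*x)*exp(-x).
Try y_p = A*exp(5*x). Substituting into the equation and dividing by exp(5*x) gives A = 1/6, so y_p = exp(5*x)/6.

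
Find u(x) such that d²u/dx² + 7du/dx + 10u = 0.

Characteristic equation r² + 7r + 10 = 0 factors as (r + 2)(r + 5) = 0, so r = -2, -5.
Hence u_h = C1*exp(-2*x) + C2*exp(-5*x).

u = C1*exp(-2*x) + C2*exp(-5*x)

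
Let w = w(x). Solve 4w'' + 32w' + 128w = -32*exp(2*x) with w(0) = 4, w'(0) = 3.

w = -2*exp(2*x)/13 + 54*cos(4*x)*exp(-4*x)/13 + 259*exp(-4*x)*sin(4*x)/52

Divide through by 4: w'' + 8w' + 32w = -8*exp(2*x).
Characteristic equation r² + 8r + 32 = 0 has discriminant (8)² - 4·(32) = -64 < 0, so r = -4 ± 4i.
Hence w_h = C1*cos(4*x)*exp(-4*x) + C2*exp(-4*x)*sin(4*x).
Try w_p = A*exp(2*x). Substituting into the equation and dividing by exp(2*x) gives A = -2/13, so w_p = -2*exp(2*x)/13.
General solution: w = -2*exp(2*x)/13 + C1*cos(4*x)*exp(-4*x) + C2*exp(-4*x)*sin(4*x).
Apply the initial conditions: w(0) = -2/13 + C1 = 4 and w'(0) = -4/13 - 4*C1 + 4*C2 = 3. Solving gives C1 = 54/13, C2 = 259/52.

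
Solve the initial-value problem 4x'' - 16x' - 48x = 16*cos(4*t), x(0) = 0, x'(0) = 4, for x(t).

x = -9*exp(-2*t)/20 - 7*cos(4*t)/65 - 4*sin(4*t)/65 + 29*exp(6*t)/52

Divide through by 4: x'' - 4x' - 12x = 4*cos(4*t).
Characteristic equation r² - 4r - 12 = 0 factors as (r + 2)(r - 6) = 0, so r = -2, 6.
Hence x_h = C1*exp(-2*t) + C2*exp(6*t).
Try x_p = A*cos(4*t) + B*sin(4*t). Substituting and equating the coefficients of cos(4t) and sin(4t) gives A = -7/65, B = -4/65, so x_p = -7*cos(4*t)/65 - 4*sin(4*t)/65.
General solution: x = -7*cos(4*t)/65 - 4*sin(4*t)/65 + C1*exp(-2*t) + C2*exp(6*t).
Apply the initial conditions: x(0) = -7/65 + C1 + C2 = 0 and x'(0) = -16/65 - 2*C1 + 6*C2 = 4. Solving gives C1 = -9/20, C2 = 29/52.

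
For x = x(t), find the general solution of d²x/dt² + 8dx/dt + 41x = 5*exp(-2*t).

Characteristic equation r² + 8r + 41 = 0 has discriminant (8)² - 4·(41) = -100 < 0, so r = -4 ± 5i.
Hence x_h = C1*cos(5*t)*exp(-4*t) + C2*exp(-4*t)*sin(5*t).
Try x_p = A*exp(-2*t). Substituting into the equation and dividing by exp(-2*t) gives A = 5/29, so x_p = 5*exp(-2*t)/29.

x = 5*exp(-2*t)/29 + C1*cos(5*t)*exp(-4*t) + C2*exp(-4*t)*sin(5*t)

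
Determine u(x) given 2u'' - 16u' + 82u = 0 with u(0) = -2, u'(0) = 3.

Divide through by 2: u'' - 8u' + 41u = 0.
Characteristic equation r² - 8r + 41 = 0 has discriminant (-8)² - 4·(41) = -100 < 0, so r = 4 ± 5i.
Hence u_h = C1*cos(5*x)*exp(4*x) + C2*exp(4*x)*sin(5*x).
Apply the initial conditions: u(0) = C1 = -2 and u'(0) = 4*C1 + 5*C2 = 3. Solving gives C1 = -2, C2 = 11/5.

u = -2*cos(5*x)*exp(4*x) + 11*exp(4*x)*sin(5*x)/5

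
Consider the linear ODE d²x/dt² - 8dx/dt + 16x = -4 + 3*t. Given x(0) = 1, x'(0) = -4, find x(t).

Characteristic equation r² - 8r + 16 = 0 has discriminant (-8)² - 4·(16) = 0, so r = 4 is a repeated root.
Hence x_h = (C1 + C2*t)*exp(4*t).
For the particular solution try x_p = A0 + A1*t. Substituting and matching coefficients of each power of t gives A0 = -5/32, A1 = 3/16, so x_p = -5/32 + 3*t/16.
General solution: x = -5/32 + 3*t/16 + C1*exp(4*t) + C2*t*exp(4*t).
Apply the initial conditions: x(0) = -5/32 + C1 = 1 and x'(0) = 3/16 + C2 + 4*C1 = -4. Solving gives C1 = 37/32, C2 = -141/16.

x = -5/32 + 3*t/16 + 37*exp(4*t)/32 - 141*t*exp(4*t)/16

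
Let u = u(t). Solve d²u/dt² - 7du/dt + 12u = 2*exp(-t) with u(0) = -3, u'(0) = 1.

u = -27*exp(3*t)/2 + exp(-t)/10 + 52*exp(4*t)/5

Characteristic equation r² - 7r + 12 = 0 factors as (r - 4)(r - 3) = 0, so r = 4, 3.
Hence u_h = C1*exp(4*t) + C2*exp(3*t).
Try u_p = A*exp(-t). Substituting into the equation and dividing by exp(-t) gives A = 1/10, so u_p = exp(-t)/10.
General solution: u = exp(-t)/10 + C1*exp(4*t) + C2*exp(3*t).
Apply the initial conditions: u(0) = 1/10 + C1 + C2 = -3 and u'(0) = -1/10 + 3*C2 + 4*C1 = 1. Solving gives C1 = 52/5, C2 = -27/2.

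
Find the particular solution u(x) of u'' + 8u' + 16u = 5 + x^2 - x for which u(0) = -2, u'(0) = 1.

Characteristic equation r² + 8r + 16 = 0 has discriminant (8)² - 4·(16) = 0, so r = -4 is a repeated root.
Hence u_h = (C1 + C2*x)*exp(-4*x).
For the particular solution try u_p = A0 + A1*x + A2*x^2. Substituting and matching coefficients of each power of x gives A0 = 47/128, A1 = -1/8, A2 = 1/16, so u_p = 47/128 - x/8 + x^2/16.
General solution: u = 47/128 - x/8 + x^2/16 + C1*exp(-4*x) + C2*x*exp(-4*x).
Apply the initial conditions: u(0) = 47/128 + C1 = -2 and u'(0) = -1/8 + C2 - 4*C1 = 1. Solving gives C1 = -303/128, C2 = -267/32.

u = 47/128 - 303*exp(-4*x)/128 - x/8 + x**2/16 - 267*x*exp(-4*x)/32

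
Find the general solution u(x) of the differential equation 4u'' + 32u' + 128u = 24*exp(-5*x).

u = 6*exp(-5*x)/17 + C1*cos(4*x)*exp(-4*x) + C2*exp(-4*x)*sin(4*x)

Divide through by 4: u'' + 8u' + 32u = 6*exp(-5*x).
Characteristic equation r² + 8r + 32 = 0 has discriminant (8)² - 4·(32) = -64 < 0, so r = -4 ± 4i.
Hence u_h = C1*cos(4*x)*exp(-4*x) + C2*exp(-4*x)*sin(4*x).
Try u_p = A*exp(-5*x). Substituting into the equation and dividing by exp(-5*x) gives A = 6/17, so u_p = 6*exp(-5*x)/17.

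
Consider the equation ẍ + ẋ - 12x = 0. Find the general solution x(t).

x = C1*exp(-4*t) + C2*exp(3*t)

Characteristic equation r² + r - 12 = 0 factors as (r + 4)(r - 3) = 0, so r = -4, 3.
Hence x_h = C1*exp(-4*t) + C2*exp(3*t).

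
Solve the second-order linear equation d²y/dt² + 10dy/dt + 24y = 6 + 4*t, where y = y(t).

y = 13/72 + t/6 + C1*exp(-4*t) + C2*exp(-6*t)

Characteristic equation r² + 10r + 24 = 0 factors as (r + 4)(r + 6) = 0, so r = -4, -6.
Hence y_h = C1*exp(-4*t) + C2*exp(-6*t).
For the particular solution try y_p = A0 + A1*t. Substituting and matching coefficients of each power of t gives A0 = 13/72, A1 = 1/6, so y_p = 13/72 + t/6.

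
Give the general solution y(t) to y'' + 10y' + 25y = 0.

y = C1*exp(-5*t) + C2*t*exp(-5*t)

Characteristic equation r² + 10r + 25 = 0 has discriminant (10)² - 4·(25) = 0, so r = -5 is a repeated root.
Hence y_h = (C1 + C2*t)*exp(-5*t).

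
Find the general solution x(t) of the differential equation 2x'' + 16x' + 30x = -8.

Divide through by 2: x'' + 8x' + 15x = -4.
Characteristic equation r² + 8r + 15 = 0 factors as (r + 5)(r + 3) = 0, so r = -5, -3.
Hence x_h = C1*exp(-5*t) + C2*exp(-3*t).
For the particular solution try x_p = A0. Substituting and matching coefficients of each power of t gives A0 = -4/15, so x_p = -4/15.

x = -4/15 + C1*exp(-5*t) + C2*exp(-3*t)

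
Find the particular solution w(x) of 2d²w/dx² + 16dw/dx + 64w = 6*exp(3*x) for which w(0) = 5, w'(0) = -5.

Divide through by 2: w'' + 8w' + 32w = 3*exp(3*x).
Characteristic equation r² + 8r + 32 = 0 has discriminant (8)² - 4·(32) = -64 < 0, so r = -4 ± 4i.
Hence w_h = C1*cos(4*x)*exp(-4*x) + C2*exp(-4*x)*sin(4*x).
Try w_p = A*exp(3*x). Substituting into the equation and dividing by exp(3*x) gives A = 3/65, so w_p = 3*exp(3*x)/65.
General solution: w = 3*exp(3*x)/65 + C1*cos(4*x)*exp(-4*x) + C2*exp(-4*x)*sin(4*x).
Apply the initial conditions: w(0) = 3/65 + C1 = 5 and w'(0) = 9/65 - 4*C1 + 4*C2 = -5. Solving gives C1 = 322/65, C2 = 477/130.

w = 3*exp(3*x)/65 + 322*cos(4*x)*exp(-4*x)/65 + 477*exp(-4*x)*sin(4*x)/130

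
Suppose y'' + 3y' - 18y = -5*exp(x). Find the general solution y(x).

y = 5*exp(x)/14 + C1*exp(3*x) + C2*exp(-6*x)

Characteristic equation r² + 3r - 18 = 0 factors as (r - 3)(r + 6) = 0, so r = 3, -6.
Hence y_h = C1*exp(3*x) + C2*exp(-6*x).
Try y_p = A*exp(x). Substituting into the equation and dividing by exp(x) gives A = 5/14, so y_p = 5*exp(x)/14.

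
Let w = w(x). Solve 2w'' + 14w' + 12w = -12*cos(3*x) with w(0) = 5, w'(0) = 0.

Divide through by 2: w'' + 7w' + 6w = -6*cos(3*x).
Characteristic equation r² + 7r + 6 = 0 factors as (r + 6)(r + 1) = 0, so r = -6, -1.
Hence w_h = C1*exp(-6*x) + C2*exp(-x).
Try w_p = A*cos(3*x) + B*sin(3*x). Substituting and equating the coefficients of cos(3x) and sin(3x) gives A = 1/25, B = -7/25, so w_p = -7*sin(3*x)/25 + cos(3*x)/25.
General solution: w = -7*sin(3*x)/25 + cos(3*x)/25 + C1*exp(-6*x) + C2*exp(-x).
Apply the initial conditions: w(0) = 1/25 + C1 + C2 = 5 and w'(0) = -21/25 - C2 - 6*C1 = 0. Solving gives C1 = -29/25, C2 = 153/25.

w = -29*exp(-6*x)/25 - 7*sin(3*x)/25 + cos(3*x)/25 + 153*exp(-x)/25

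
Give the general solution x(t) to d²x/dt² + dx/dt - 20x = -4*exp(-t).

x = exp(-t)/5 + C1*exp(4*t) + C2*exp(-5*t)

Characteristic equation r² + r - 20 = 0 factors as (r - 4)(r + 5) = 0, so r = 4, -5.
Hence x_h = C1*exp(4*t) + C2*exp(-5*t).
Try x_p = A*exp(-t). Substituting into the equation and dividing by exp(-t) gives A = 1/5, so x_p = exp(-t)/5.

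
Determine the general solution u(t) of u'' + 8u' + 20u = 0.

u = C1*cos(2*t)*exp(-4*t) + C2*exp(-4*t)*sin(2*t)

Characteristic equation r² + 8r + 20 = 0 has discriminant (8)² - 4·(20) = -16 < 0, so r = -4 ± 2i.
Hence u_h = C1*cos(2*t)*exp(-4*t) + C2*exp(-4*t)*sin(2*t).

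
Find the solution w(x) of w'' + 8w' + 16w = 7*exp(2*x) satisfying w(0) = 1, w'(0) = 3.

w = 7*exp(2*x)/36 + 29*exp(-4*x)/36 + 35*x*exp(-4*x)/6

Characteristic equation r² + 8r + 16 = 0 has discriminant (8)² - 4·(16) = 0, so r = -4 is a repeated root.
Hence w_h = (C1 + C2*x)*exp(-4*x).
Try w_p = A*exp(2*x). Substituting into the equation and dividing by exp(2*x) gives A = 7/36, so w_p = 7*exp(2*x)/36.
General solution: w = 7*exp(2*x)/36 + C1*exp(-4*x) + C2*x*exp(-4*x).
Apply the initial conditions: w(0) = 7/36 + C1 = 1 and w'(0) = 7/18 + C2 - 4*C1 = 3. Solving gives C1 = 29/36, C2 = 35/6.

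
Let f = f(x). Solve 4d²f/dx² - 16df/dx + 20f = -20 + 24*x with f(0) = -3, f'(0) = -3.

Divide through by 4: f'' - 4f' + 5f = -5 + 6*x.
Characteristic equation r² - 4r + 5 = 0 has discriminant (-4)² - 4·(5) = -4 < 0, so r = 2 ± i.
Hence f_h = C1*cos(x)*exp(2*x) + C2*exp(2*x)*sin(x).
For the particular solution try f_p = A0 + A1*x. Substituting and matching coefficients of each power of x gives A0 = -1/25, A1 = 6/5, so f_p = -1/25 + 6*x/5.
General solution: f = -1/25 + 6*x/5 + C1*cos(x)*exp(2*x) + C2*exp(2*x)*sin(x).
Apply the initial conditions: f(0) = -1/25 + C1 = -3 and f'(0) = 6/5 + C2 + 2*C1 = -3. Solving gives C1 = -74/25, C2 = 43/25.

f = -1/25 + 6*x/5 - 74*cos(x)*exp(2*x)/25 + 43*exp(2*x)*sin(x)/25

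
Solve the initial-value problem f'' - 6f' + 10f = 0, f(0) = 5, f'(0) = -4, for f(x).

f = -19*exp(3*x)*sin(x) + 5*cos(x)*exp(3*x)

Characteristic equation r² - 6r + 10 = 0 has discriminant (-6)² - 4·(10) = -4 < 0, so r = 3 ± i.
Hence f_h = C1*cos(x)*exp(3*x) + C2*exp(3*x)*sin(x).
Apply the initial conditions: f(0) = C1 = 5 and f'(0) = C2 + 3*C1 = -4. Solving gives C1 = 5, C2 = -19.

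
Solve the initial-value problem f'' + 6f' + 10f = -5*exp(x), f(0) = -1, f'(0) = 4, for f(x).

f = -5*exp(x)/17 - 12*cos(x)*exp(-3*x)/17 + 37*exp(-3*x)*sin(x)/17

Characteristic equation r² + 6r + 10 = 0 has discriminant (6)² - 4·(10) = -4 < 0, so r = -3 ± i.
Hence f_h = C1*cos(x)*exp(-3*x) + C2*exp(-3*x)*sin(x).
Try f_p = A*exp(x). Substituting into the equation and dividing by exp(x) gives A = -5/17, so f_p = -5*exp(x)/17.
General solution: f = -5*exp(x)/17 + C1*cos(x)*exp(-3*x) + C2*exp(-3*x)*sin(x).
Apply the initial conditions: f(0) = -5/17 + C1 = -1 and f'(0) = -5/17 + C2 - 3*C1 = 4. Solving gives C1 = -12/17, C2 = 37/17.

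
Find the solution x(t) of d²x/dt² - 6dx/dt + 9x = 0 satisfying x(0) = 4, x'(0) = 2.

x = 4*exp(3*t) - 10*t*exp(3*t)

Characteristic equation r² - 6r + 9 = 0 has discriminant (-6)² - 4·(9) = 0, so r = 3 is a repeated root.
Hence x_h = (C1 + C2*t)*exp(3*t).
Apply the initial conditions: x(0) = C1 = 4 and x'(0) = C2 + 3*C1 = 2. Solving gives C1 = 4, C2 = -10.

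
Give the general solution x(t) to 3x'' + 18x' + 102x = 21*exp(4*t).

Divide through by 3: x'' + 6x' + 34x = 7*exp(4*t).
Characteristic equation r² + 6r + 34 = 0 has discriminant (6)² - 4·(34) = -100 < 0, so r = -3 ± 5i.
Hence x_h = C1*cos(5*t)*exp(-3*t) + C2*exp(-3*t)*sin(5*t).
Try x_p = A*exp(4*t). Substituting into the equation and dividing by exp(4*t) gives A = 7/74, so x_p = 7*exp(4*t)/74.

x = 7*exp(4*t)/74 + C1*cos(5*t)*exp(-3*t) + C2*exp(-3*t)*sin(5*t)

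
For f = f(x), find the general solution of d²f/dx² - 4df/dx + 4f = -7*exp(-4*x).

Characteristic equation r² - 4r + 4 = 0 has discriminant (-4)² - 4·(4) = 0, so r = 2 is a repeated root.
Hence f_h = (C1 + C2*x)*exp(2*x).
Try f_p = A*exp(-4*x). Substituting into the equation and dividing by exp(-4*x) gives A = -7/36, so f_p = -7*exp(-4*x)/36.

f = -7*exp(-4*x)/36 + C1*exp(2*x) + C2*x*exp(2*x)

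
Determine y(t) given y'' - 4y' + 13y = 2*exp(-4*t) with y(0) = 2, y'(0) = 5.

y = 2*exp(-4*t)/45 + 19*exp(2*t)*sin(3*t)/45 + 88*cos(3*t)*exp(2*t)/45

Characteristic equation r² - 4r + 13 = 0 has discriminant (-4)² - 4·(13) = -36 < 0, so r = 2 ± 3i.
Hence y_h = C1*cos(3*t)*exp(2*t) + C2*exp(2*t)*sin(3*t).
Try y_p = A*exp(-4*t). Substituting into the equation and dividing by exp(-4*t) gives A = 2/45, so y_p = 2*exp(-4*t)/45.
General solution: y = 2*exp(-4*t)/45 + C1*cos(3*t)*exp(2*t) + C2*exp(2*t)*sin(3*t).
Apply the initial conditions: y(0) = 2/45 + C1 = 2 and y'(0) = -8/45 + 2*C1 + 3*C2 = 5. Solving gives C1 = 88/45, C2 = 19/45.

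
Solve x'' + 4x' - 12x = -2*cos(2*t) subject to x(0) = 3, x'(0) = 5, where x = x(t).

Characteristic equation r² + 4r - 12 = 0 factors as (r + 6)(r - 2) = 0, so r = -6, 2.
Hence x_h = C1*exp(-6*t) + C2*exp(2*t).
Try x_p = A*cos(2*t) + B*sin(2*t). Substituting and equating the coefficients of cos(2t) and sin(2t) gives A = 1/10, B = -1/20, so x_p = -sin(2*t)/20 + cos(2*t)/10.
General solution: x = -sin(2*t)/20 + cos(2*t)/10 + C1*exp(-6*t) + C2*exp(2*t).
Apply the initial conditions: x(0) = 1/10 + C1 + C2 = 3 and x'(0) = -1/10 - 6*C1 + 2*C2 = 5. Solving gives C1 = 7/80, C2 = 45/16.

x = -sin(2*t)/20 + cos(2*t)/10 + 7*exp(-6*t)/80 + 45*exp(2*t)/16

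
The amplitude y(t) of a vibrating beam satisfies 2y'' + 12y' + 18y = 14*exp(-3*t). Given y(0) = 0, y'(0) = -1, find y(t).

Divide through by 2: y'' + 6y' + 9y = 7*exp(-3*t).
Characteristic equation r² + 6r + 9 = 0 has discriminant (6)² - 4·(9) = 0, so r = -3 is a repeated root.
Hence y_h = (C1 + C2*t)*exp(-3*t).
Since exp(-3*t) solves the homogeneous equation (r = -3 is a root of multiplicity 2), multiply the trial by t^2. Try y_p = A*t^2*exp(-3*t). Substituting into the equation and dividing by exp(-3*t) gives A = 7/2, so y_p = 7*t^2*exp(-3*t)/2.
General solution: y = C1*exp(-3*t) + 7*t^2*exp(-3*t)/2 + C2*t*exp(-3*t).
Apply the initial conditions: y(0) = C1 = 0 and y'(0) = C2 - 3*C1 = -1. Solving gives C1 = 0, C2 = -1.

y = -t*exp(-3*t) + 7*t**2*exp(-3*t)/2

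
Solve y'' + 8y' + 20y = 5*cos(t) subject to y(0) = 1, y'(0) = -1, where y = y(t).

Characteristic equation r² + 8r + 20 = 0 has discriminant (8)² - 4·(20) = -16 < 0, so r = -4 ± 2i.
Hence y_h = C1*cos(2*t)*exp(-4*t) + C2*exp(-4*t)*sin(2*t).
Try y_p = A*cos(t) + B*sin(t). Substituting and equating the coefficients of cos(t) and sin(t) gives A = 19/85, B = 8/85, so y_p = 8*sin(t)/85 + 19*cos(t)/85.
General solution: y = 8*sin(t)/85 + 19*cos(t)/85 + C1*cos(2*t)*exp(-4*t) + C2*exp(-4*t)*sin(2*t).
Apply the initial conditions: y(0) = 19/85 + C1 = 1 and y'(0) = 8/85 - 4*C1 + 2*C2 = -1. Solving gives C1 = 66/85, C2 = 171/170.

y = 8*sin(t)/85 + 19*cos(t)/85 + 66*cos(2*t)*exp(-4*t)/85 + 171*exp(-4*t)*sin(2*t)/170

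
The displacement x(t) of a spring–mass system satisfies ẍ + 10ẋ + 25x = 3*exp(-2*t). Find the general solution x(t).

Characteristic equation r² + 10r + 25 = 0 has discriminant (10)² - 4·(25) = 0, so r = -5 is a repeated root.
Hence x_h = (C1 + C2*t)*exp(-5*t).
Try x_p = A*exp(-2*t). Substituting into the equation and dividing by exp(-2*t) gives A = 1/3, so x_p = exp(-2*t)/3.

x = exp(-2*t)/3 + C1*exp(-5*t) + C2*t*exp(-5*t)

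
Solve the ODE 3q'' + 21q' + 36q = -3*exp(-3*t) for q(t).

Divide through by 3: q'' + 7q' + 12q = -exp(-3*t).
Characteristic equation r² + 7r + 12 = 0 factors as (r + 3)(r + 4) = 0, so r = -3, -4.
Hence q_h = C1*exp(-3*t) + C2*exp(-4*t).
Since exp(-3*t) solves the homogeneous equation (r = -3 is a root of multiplicity 1), multiply the trial by t. Try q_p = A*t*exp(-3*t). Substituting into the equation and dividing by exp(-3*t) gives A = -1, so q_p = -t*exp(-3*t).

q = C1*exp(-3*t) + C2*exp(-4*t) - t*exp(-3*t)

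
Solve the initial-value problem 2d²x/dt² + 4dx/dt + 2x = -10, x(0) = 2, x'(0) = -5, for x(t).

Divide through by 2: x'' + 2x' + x = -5.
Characteristic equation r² + 2r + 1 = 0 has discriminant (2)² - 4·(1) = 0, so r = -1 is a repeated root.
Hence x_h = (C1 + C2*t)*exp(-t).
For the particular solution try x_p = A0. Substituting and matching coefficients of each power of t gives A0 = -5, so x_p = -5.
General solution: x = -5 + C1*exp(-t) + C2*t*exp(-t).
Apply the initial conditions: x(0) = -5 + C1 = 2 and x'(0) = C2 - C1 = -5. Solving gives C1 = 7, C2 = 2.

x = -5 + 7*exp(-t) + 2*t*exp(-t)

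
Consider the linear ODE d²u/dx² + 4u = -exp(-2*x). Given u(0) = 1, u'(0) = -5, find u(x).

u = -21*sin(2*x)/8 - exp(-2*x)/8 + 9*cos(2*x)/8

Characteristic equation r² + 4 = 0 has discriminant (0)² - 4·(4) = -16 < 0, so r = ± 2i.
Hence u_h = C1*cos(2*x) + C2*sin(2*x).
Try u_p = A*exp(-2*x). Substituting into the equation and dividing by exp(-2*x) gives A = -1/8, so u_p = -exp(-2*x)/8.
General solution: u = -exp(-2*x)/8 + C1*cos(2*x) + C2*sin(2*x).
Apply the initial conditions: u(0) = -1/8 + C1 = 1 and u'(0) = 1/4 + 2*C2 = -5. Solving gives C1 = 9/8, C2 = -21/8.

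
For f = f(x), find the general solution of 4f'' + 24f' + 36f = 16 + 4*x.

f = 10/27 + x/9 + C1*exp(-3*x) + C2*x*exp(-3*x)

Divide through by 4: f'' + 6f' + 9f = 4 + x.
Characteristic equation r² + 6r + 9 = 0 has discriminant (6)² - 4·(9) = 0, so r = -3 is a repeated root.
Hence f_h = (C1 + C2*x)*exp(-3*x).
For the particular solution try f_p = A0 + A1*x. Substituting and matching coefficients of each power of x gives A0 = 10/27, A1 = 1/9, so f_p = 10/27 + x/9.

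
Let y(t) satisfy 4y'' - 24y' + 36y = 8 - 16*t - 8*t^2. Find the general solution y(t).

Divide through by 4: y'' - 6y' + 9y = 2 - 4*t - 2*t^2.
Characteristic equation r² - 6r + 9 = 0 has discriminant (-6)² - 4·(9) = 0, so r = 3 is a repeated root.
Hence y_h = (C1 + C2*t)*exp(3*t).
For the particular solution try y_p = A0 + A1*t + A2*t^2. Substituting and matching coefficients of each power of t gives A0 = -2/9, A1 = -20/27, A2 = -2/9, so y_p = -2/9 - 20*t/27 - 2*t^2/9.

y = -2/9 - 20*t/27 - 2*t**2/9 + C1*exp(3*t) + C2*t*exp(3*t)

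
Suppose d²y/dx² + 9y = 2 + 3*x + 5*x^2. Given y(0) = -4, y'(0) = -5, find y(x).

Characteristic equation r² + 9 = 0 has discriminant (0)² - 4·(9) = -36 < 0, so r = ± 3i.
Hence y_h = C1*cos(3*x) + C2*sin(3*x).
For the particular solution try y_p = A0 + A1*x + A2*x^2. Substituting and matching coefficients of each power of x gives A0 = 8/81, A1 = 1/3, A2 = 5/9, so y_p = 8/81 + x/3 + 5*x^2/9.
General solution: y = 8/81 + x/3 + 5*x^2/9 + C1*cos(3*x) + C2*sin(3*x).
Apply the initial conditions: y(0) = 8/81 + C1 = -4 and y'(0) = 1/3 + 3*C2 = -5. Solving gives C1 = -332/81, C2 = -16/9.

y = 8/81 - 332*cos(3*x)/81 - 16*sin(3*x)/9 + x/3 + 5*x**2/9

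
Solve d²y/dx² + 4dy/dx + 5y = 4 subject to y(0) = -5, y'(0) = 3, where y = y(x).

Characteristic equation r² + 4r + 5 = 0 has discriminant (4)² - 4·(5) = -4 < 0, so r = -2 ± i.
Hence y_h = C1*cos(x)*exp(-2*x) + C2*exp(-2*x)*sin(x).
For the particular solution try y_p = A0. Substituting and matching coefficients of each power of x gives A0 = 4/5, so y_p = 4/5.
General solution: y = 4/5 + C1*cos(x)*exp(-2*x) + C2*exp(-2*x)*sin(x).
Apply the initial conditions: y(0) = 4/5 + C1 = -5 and y'(0) = C2 - 2*C1 = 3. Solving gives C1 = -29/5, C2 = -43/5.

y = 4/5 - 43*exp(-2*x)*sin(x)/5 - 29*cos(x)*exp(-2*x)/5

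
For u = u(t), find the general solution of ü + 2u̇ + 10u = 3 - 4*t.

u = 19/50 - 2*t/5 + C1*cos(3*t)*exp(-t) + C2*exp(-t)*sin(3*t)

Characteristic equation r² + 2r + 10 = 0 has discriminant (2)² - 4·(10) = -36 < 0, so r = -1 ± 3i.
Hence u_h = C1*cos(3*t)*exp(-t) + C2*exp(-t)*sin(3*t).
For the particular solution try u_p = A0 + A1*t. Substituting and matching coefficients of each power of t gives A0 = 19/50, A1 = -2/5, so u_p = 19/50 - 2*t/5.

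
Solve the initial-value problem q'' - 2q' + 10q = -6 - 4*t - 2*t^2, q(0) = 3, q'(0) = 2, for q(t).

Characteristic equation r² - 2r + 10 = 0 has discriminant (-2)² - 4·(10) = -36 < 0, so r = 1 ± 3i.
Hence q_h = C1*cos(3*t)*exp(t) + C2*exp(t)*sin(3*t).
For the particular solution try q_p = A0 + A1*t + A2*t^2. Substituting and matching coefficients of each power of t gives A0 = -82/125, A1 = -12/25, A2 = -1/5, so q_p = -82/125 - 12*t/25 - t^2/5.
General solution: q = -82/125 - 12*t/25 - t^2/5 + C1*cos(3*t)*exp(t) + C2*exp(t)*sin(3*t).
Apply the initial conditions: q(0) = -82/125 + C1 = 3 and q'(0) = -12/25 + C1 + 3*C2 = 2. Solving gives C1 = 457/125, C2 = -49/125.

q = -82/125 - 12*t/25 - t**2/5 - 49*exp(t)*sin(3*t)/125 + 457*cos(3*t)*exp(t)/125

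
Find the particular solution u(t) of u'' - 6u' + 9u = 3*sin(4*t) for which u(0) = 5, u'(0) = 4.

u = -21*sin(4*t)/625 + 72*cos(4*t)/625 + 3053*exp(3*t)/625 - 263*t*exp(3*t)/25

Characteristic equation r² - 6r + 9 = 0 has discriminant (-6)² - 4·(9) = 0, so r = 3 is a repeated root.
Hence u_h = (C1 + C2*t)*exp(3*t).
Try u_p = A*cos(4*t) + B*sin(4*t). Substituting and equating the coefficients of cos(4t) and sin(4t) gives A = 72/625, B = -21/625, so u_p = -21*sin(4*t)/625 + 72*cos(4*t)/625.
General solution: u = -21*sin(4*t)/625 + 72*cos(4*t)/625 + C1*exp(3*t) + C2*t*exp(3*t).
Apply the initial conditions: u(0) = 72/625 + C1 = 5 and u'(0) = -84/625 + C2 + 3*C1 = 4. Solving gives C1 = 3053/625, C2 = -263/25.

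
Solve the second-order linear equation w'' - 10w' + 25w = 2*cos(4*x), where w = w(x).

w = -80*sin(4*x)/1681 + 18*cos(4*x)/1681 + C1*exp(5*x) + C2*x*exp(5*x)

Characteristic equation r² - 10r + 25 = 0 has discriminant (-10)² - 4·(25) = 0, so r = 5 is a repeated root.
Hence w_h = (C1 + C2*x)*exp(5*x).
Try w_p = A*cos(4*x) + B*sin(4*x). Substituting and equating the coefficients of cos(4x) and sin(4x) gives A = 18/1681, B = -80/1681, so w_p = -80*sin(4*x)/1681 + 18*cos(4*x)/1681.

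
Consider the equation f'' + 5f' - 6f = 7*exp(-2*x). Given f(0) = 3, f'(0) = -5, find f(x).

Characteristic equation r² + 5r - 6 = 0 factors as (r - 1)(r + 6) = 0, so r = 1, -6.
Hence f_h = C1*exp(x) + C2*exp(-6*x).
Try f_p = A*exp(-2*x). Substituting into the equation and dividing by exp(-2*x) gives A = -7/12, so f_p = -7*exp(-2*x)/12.
General solution: f = -7*exp(-2*x)/12 + C1*exp(x) + C2*exp(-6*x).
Apply the initial conditions: f(0) = -7/12 + C1 + C2 = 3 and f'(0) = 7/6 + C1 - 6*C2 = -5. Solving gives C1 = 46/21, C2 = 39/28.

f = -7*exp(-2*x)/12 + 39*exp(-6*x)/28 + 46*exp(x)/21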